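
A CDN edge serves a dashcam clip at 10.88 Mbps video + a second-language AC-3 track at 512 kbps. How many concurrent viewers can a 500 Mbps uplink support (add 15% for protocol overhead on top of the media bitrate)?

Audio: 512 kbps = 0.512 Mbps.
Per-viewer media rate: 11.392 Mbps.
On the wire with 15% overhead: 13.101 Mbps.
500 Mbps = 500.0 Mbps; 500.0 / 13.101 = 38.17 → 38 viewers.

38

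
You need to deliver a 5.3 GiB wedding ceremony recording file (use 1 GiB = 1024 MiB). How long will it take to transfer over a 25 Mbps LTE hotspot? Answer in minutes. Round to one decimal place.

30.4 minutes

File: 5.3 GiB = 45526.7 Mb.
At 25 Mbps: 45526.7 / 25 = 1821.1 s ≈ 30.4 minutes.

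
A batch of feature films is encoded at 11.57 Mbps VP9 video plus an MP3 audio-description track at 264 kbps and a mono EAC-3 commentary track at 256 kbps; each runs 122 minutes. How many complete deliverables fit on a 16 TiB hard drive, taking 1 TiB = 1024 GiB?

1590

122 min = 7320 s
Audio total: 264 + 256 = 520 kbps = 0.520 Mbps.
Total bitrate: 12.090 Mbps.
Per item: 12.090 Mbps × 7320 s = 88,499 Mb = 11,062 MB.
Capacity: 16 TiB = 140,737,488 Mb; 1590.28 items → 1590 complete.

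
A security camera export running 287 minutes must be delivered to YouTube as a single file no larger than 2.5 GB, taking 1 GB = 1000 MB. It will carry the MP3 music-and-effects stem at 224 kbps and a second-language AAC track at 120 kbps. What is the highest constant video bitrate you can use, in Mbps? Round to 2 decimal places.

0.82 Mbps

Budget: 2.5 GB = 20000.0 Mb.
287 min = 17220 s
Total bitrate budget: 20000.0 Mb / 17220 s = 1.161 Mbps.
Audio total: 224 + 120 = 344 kbps = 0.344 Mbps.
Video: 1.161 − 0.344 = 0.817 Mbps.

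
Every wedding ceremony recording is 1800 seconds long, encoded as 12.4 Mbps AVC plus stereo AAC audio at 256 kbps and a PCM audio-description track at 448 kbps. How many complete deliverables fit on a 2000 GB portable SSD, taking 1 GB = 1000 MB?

678

Audio total: 256 + 448 = 704 kbps = 0.704 Mbps.
Total bitrate: 13.104 Mbps.
Per item: 13.104 Mbps × 1800 s = 23,587 Mb = 2,948 MB.
Capacity: 2000 GB = 16,000,000 Mb; 678.33 items → 678 complete.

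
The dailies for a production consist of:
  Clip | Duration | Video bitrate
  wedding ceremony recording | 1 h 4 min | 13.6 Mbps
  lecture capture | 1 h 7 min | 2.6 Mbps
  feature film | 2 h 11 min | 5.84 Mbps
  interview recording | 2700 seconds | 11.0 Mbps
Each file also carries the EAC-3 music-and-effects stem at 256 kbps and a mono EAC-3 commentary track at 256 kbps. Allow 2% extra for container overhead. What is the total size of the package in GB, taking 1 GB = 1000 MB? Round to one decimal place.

18.8 GB

Audio total: 256 + 256 = 512 kbps = 0.512 Mbps.
wedding ceremony recording: 14.112 Mbps × 3840 s × 1.02 = 55273.9 Mb
lecture capture: 3.112 Mbps × 4020 s × 1.02 = 12760.4 Mb
feature film: 6.352 Mbps × 7860 s × 1.02 = 50925.3 Mb
interview recording: 11.512 Mbps × 2700 s × 1.02 = 31704.0 Mb
Total: 150663.6 Mb = 18833.0 MB.
= 18.83 GB.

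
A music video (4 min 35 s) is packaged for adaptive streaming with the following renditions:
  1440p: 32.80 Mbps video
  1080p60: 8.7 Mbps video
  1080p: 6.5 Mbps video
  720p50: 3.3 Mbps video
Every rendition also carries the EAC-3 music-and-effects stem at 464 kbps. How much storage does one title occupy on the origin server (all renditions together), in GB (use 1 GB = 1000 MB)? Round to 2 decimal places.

4 min 35 s = 275 s
Audio: 464 kbps = 0.464 Mbps.
Sum of rendition bitrates: (32.80+0.464) + (8.7+0.464) + (6.5+0.464) + (3.3+0.464) = 53.156 Mbps.
× 275 s = 14,618 Mb = 1,827 MB = 1.827 GB.

1.83 GB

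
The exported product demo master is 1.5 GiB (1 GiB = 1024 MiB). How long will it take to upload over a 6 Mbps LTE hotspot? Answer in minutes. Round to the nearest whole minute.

File: 1.5 GiB = 12884.9 Mb.
At 6 Mbps: 12884.9 / 6 = 2147.5 s ≈ 35.8 minutes.

36 minutes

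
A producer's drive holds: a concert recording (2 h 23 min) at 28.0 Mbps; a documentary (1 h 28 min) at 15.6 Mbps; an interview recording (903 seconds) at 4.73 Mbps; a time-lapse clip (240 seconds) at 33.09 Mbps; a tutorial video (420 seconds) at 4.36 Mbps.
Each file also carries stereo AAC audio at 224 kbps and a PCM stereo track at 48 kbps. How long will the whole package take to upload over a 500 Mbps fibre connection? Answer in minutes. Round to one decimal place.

11.4 minutes

Audio total: 224 + 48 = 272 kbps = 0.272 Mbps.
concert recording: 28.272 Mbps × 8580 s = 242573.8 Mb
documentary: 15.872 Mbps × 5280 s = 83804.2 Mb
interview recording: 5.002 Mbps × 903 s = 4516.8 Mb
time-lapse clip: 33.362 Mbps × 240 s = 8006.9 Mb
tutorial video: 4.632 Mbps × 420 s = 1945.4 Mb
Total: 340847.0 Mb = 42605.9 MB.
At 500 Mbps: 340847.0 / 500 = 682 s ≈ 11.4 minutes.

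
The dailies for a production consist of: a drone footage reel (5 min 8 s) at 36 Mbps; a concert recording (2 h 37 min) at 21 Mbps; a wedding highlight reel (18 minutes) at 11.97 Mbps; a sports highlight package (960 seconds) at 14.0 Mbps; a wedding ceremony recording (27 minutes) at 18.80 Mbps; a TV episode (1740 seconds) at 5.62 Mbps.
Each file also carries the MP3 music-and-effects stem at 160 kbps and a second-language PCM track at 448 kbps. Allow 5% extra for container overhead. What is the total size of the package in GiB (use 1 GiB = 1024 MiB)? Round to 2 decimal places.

Audio total: 160 + 448 = 608 kbps = 0.608 Mbps.
drone footage reel: 36.608 Mbps × 308 s × 1.05 = 11839.0 Mb
concert recording: 21.608 Mbps × 9420 s × 1.05 = 213724.7 Mb
wedding highlight reel: 12.578 Mbps × 1080 s × 1.05 = 14263.5 Mb
sports highlight package: 14.608 Mbps × 960 s × 1.05 = 14724.9 Mb
wedding ceremony recording: 19.408 Mbps × 1620 s × 1.05 = 33013.0 Mb
TV episode: 6.228 Mbps × 1740 s × 1.05 = 11378.6 Mb
Total: 298943.6 Mb = 37368.0 MB.
= 34.80 GiB.

34.80 GiB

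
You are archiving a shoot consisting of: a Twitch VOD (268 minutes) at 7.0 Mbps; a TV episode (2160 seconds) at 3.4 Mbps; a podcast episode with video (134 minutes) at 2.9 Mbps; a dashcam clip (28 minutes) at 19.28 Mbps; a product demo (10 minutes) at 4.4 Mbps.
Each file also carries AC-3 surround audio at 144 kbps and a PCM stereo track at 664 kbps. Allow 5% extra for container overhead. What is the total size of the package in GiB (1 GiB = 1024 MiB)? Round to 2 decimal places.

Audio total: 144 + 664 = 808 kbps = 0.808 Mbps.
Twitch VOD: 7.808 Mbps × 16080 s × 1.05 = 131830.3 Mb
TV episode: 4.208 Mbps × 2160 s × 1.05 = 9543.7 Mb
podcast episode with video: 3.708 Mbps × 8040 s × 1.05 = 31302.9 Mb
dashcam clip: 20.088 Mbps × 1680 s × 1.05 = 35435.2 Mb
product demo: 5.208 Mbps × 600 s × 1.05 = 3281.0 Mb
Total: 211393.2 Mb = 26424.2 MB.
= 24.61 GiB.

24.61 GiB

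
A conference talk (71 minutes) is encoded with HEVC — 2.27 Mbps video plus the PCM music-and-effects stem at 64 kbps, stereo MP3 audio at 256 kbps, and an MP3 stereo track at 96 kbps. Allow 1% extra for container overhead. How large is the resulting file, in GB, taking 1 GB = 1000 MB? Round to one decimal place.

71 min = 4260 s
Audio total: 64 + 256 + 96 = 416 kbps = 0.416 Mbps.
Total bitrate: 2.27 + 0.416 = 2.686 Mbps.
Stream data: 2.686 Mbps × 4260 s = 11442.4 Mb.
With 1% container overhead: ×1.01.
11,557 Mb ÷ 8 = 1,445 MB → 1.445 GB.

1.4 GB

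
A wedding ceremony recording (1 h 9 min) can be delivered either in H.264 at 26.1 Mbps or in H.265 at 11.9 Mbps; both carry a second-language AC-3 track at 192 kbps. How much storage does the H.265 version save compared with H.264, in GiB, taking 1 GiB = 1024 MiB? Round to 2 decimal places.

6.84 GiB

1 h 9 min = 69 min = 4140 s
Audio: 192 kbps = 0.192 Mbps.
H.264: 26.292 Mbps × 4140 s = 108848.9 Mb = 12.672 GiB.
H.265: 12.092 Mbps × 4140 s = 50060.9 Mb = 5.828 GiB.
Saving: 12.672 − 5.828 = 6.844 GiB.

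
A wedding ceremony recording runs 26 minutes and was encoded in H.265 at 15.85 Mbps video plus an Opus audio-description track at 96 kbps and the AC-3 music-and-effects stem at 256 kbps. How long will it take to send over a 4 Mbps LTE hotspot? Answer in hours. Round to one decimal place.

1.8 hours

26 min = 1560 s
Audio total: 96 + 256 = 352 kbps = 0.352 Mbps.
Total bitrate: 16.202 Mbps.
File: 16.202 Mbps × 1560 s = 25275.1 Mb.
At 4 Mbps: 25275.1 / 4 = 6318.8 s ≈ 1.76 hours.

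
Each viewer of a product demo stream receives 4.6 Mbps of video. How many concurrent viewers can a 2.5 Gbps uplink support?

543

2.5 Gbps = 2,500 Mbps; 2,500 / 4.600 = 543.48 → 543 viewers.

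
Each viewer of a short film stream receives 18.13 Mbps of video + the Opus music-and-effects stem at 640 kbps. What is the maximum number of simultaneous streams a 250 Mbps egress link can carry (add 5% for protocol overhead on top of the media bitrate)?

12

Audio: 640 kbps = 0.640 Mbps.
Per-viewer media rate: 18.770 Mbps.
On the wire with 5% overhead: 19.709 Mbps.
250 Mbps = 250.0 Mbps; 250.0 / 19.709 = 12.68 → 12 viewers.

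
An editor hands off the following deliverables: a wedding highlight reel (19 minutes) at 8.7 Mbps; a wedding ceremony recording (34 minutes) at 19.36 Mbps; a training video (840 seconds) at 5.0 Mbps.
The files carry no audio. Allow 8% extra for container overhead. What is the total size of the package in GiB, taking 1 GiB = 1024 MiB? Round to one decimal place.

6.7 GiB

wedding highlight reel: 8.700 Mbps × 1140 s × 1.08 = 10711.4 Mb
wedding ceremony recording: 19.360 Mbps × 2040 s × 1.08 = 42654.0 Mb
training video: 5.000 Mbps × 840 s × 1.08 = 4536.0 Mb
Total: 57901.4 Mb = 7237.7 MB.
= 6.741 GiB.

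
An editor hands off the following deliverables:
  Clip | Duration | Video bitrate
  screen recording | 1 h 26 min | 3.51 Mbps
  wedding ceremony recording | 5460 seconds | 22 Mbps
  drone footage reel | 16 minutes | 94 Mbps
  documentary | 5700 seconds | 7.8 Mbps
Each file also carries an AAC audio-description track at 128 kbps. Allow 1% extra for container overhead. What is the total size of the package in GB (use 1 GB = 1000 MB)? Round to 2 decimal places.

34.74 GB

Audio: 128 kbps = 0.128 Mbps.
screen recording: 3.638 Mbps × 5160 s × 1.01 = 18959.8 Mb
wedding ceremony recording: 22.128 Mbps × 5460 s × 1.01 = 122027.1 Mb
drone footage reel: 94.128 Mbps × 960 s × 1.01 = 91266.5 Mb
documentary: 7.928 Mbps × 5700 s × 1.01 = 45641.5 Mb
Total: 277894.9 Mb = 34736.9 MB.
= 34.74 GB.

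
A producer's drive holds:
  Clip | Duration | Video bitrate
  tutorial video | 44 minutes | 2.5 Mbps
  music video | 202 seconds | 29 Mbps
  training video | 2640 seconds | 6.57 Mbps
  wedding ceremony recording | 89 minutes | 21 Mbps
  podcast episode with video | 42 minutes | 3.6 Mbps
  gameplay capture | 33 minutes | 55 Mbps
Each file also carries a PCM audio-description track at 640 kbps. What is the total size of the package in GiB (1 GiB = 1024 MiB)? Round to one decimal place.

31.4 GiB

Audio: 640 kbps = 0.640 Mbps.
tutorial video: 3.140 Mbps × 2640 s = 8289.6 Mb
music video: 29.640 Mbps × 202 s = 5987.3 Mb
training video: 7.210 Mbps × 2640 s = 19034.4 Mb
wedding ceremony recording: 21.640 Mbps × 5340 s = 115557.6 Mb
podcast episode with video: 4.240 Mbps × 2520 s = 10684.8 Mb
gameplay capture: 55.640 Mbps × 1980 s = 110167.2 Mb
Total: 269720.9 Mb = 33715.1 MB.
= 31.40 GiB.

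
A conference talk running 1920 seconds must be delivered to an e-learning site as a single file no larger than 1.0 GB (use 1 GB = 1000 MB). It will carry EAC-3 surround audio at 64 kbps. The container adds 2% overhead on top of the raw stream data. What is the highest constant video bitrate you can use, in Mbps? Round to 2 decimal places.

4.02 Mbps

Budget: 1.0 GB = 8000.0 Mb.
Stream payload after overhead: 8000.0 / 1.02 = 7843.1 Mb.
Total bitrate budget: 7843.1 Mb / 1920 s = 4.085 Mbps.
Audio: 64 kbps = 0.064 Mbps.
Video: 4.085 − 0.064 = 4.021 Mbps.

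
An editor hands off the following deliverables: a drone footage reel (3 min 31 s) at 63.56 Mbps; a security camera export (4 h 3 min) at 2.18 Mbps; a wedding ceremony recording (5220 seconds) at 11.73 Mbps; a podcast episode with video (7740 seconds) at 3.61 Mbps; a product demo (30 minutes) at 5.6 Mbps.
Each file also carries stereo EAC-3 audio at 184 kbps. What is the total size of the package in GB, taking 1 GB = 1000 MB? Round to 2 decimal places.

Audio: 184 kbps = 0.184 Mbps.
drone footage reel: 63.744 Mbps × 211 s = 13450.0 Mb
security camera export: 2.364 Mbps × 14580 s = 34467.1 Mb
wedding ceremony recording: 11.914 Mbps × 5220 s = 62191.1 Mb
podcast episode with video: 3.794 Mbps × 7740 s = 29365.6 Mb
product demo: 5.784 Mbps × 1800 s = 10411.2 Mb
Total: 149884.9 Mb = 18735.6 MB.
= 18.74 GB.

18.74 GB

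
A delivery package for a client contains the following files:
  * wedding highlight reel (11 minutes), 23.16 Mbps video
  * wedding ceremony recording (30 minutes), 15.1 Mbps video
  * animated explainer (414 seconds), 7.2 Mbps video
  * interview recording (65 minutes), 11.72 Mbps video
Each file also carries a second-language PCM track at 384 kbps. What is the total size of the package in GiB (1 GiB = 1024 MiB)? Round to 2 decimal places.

Audio: 384 kbps = 0.384 Mbps.
wedding highlight reel: 23.544 Mbps × 660 s = 15539.0 Mb
wedding ceremony recording: 15.484 Mbps × 1800 s = 27871.2 Mb
animated explainer: 7.584 Mbps × 414 s = 3139.8 Mb
interview recording: 12.104 Mbps × 3900 s = 47205.6 Mb
Total: 93755.6 Mb = 11719.5 MB.
= 10.91 GiB.

10.91 GiB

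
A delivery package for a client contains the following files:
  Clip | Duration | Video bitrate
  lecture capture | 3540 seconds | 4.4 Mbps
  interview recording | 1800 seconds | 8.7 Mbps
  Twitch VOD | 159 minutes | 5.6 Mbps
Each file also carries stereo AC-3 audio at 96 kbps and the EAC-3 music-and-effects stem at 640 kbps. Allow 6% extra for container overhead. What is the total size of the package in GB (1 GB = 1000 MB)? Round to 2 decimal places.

Audio total: 96 + 640 = 736 kbps = 0.736 Mbps.
lecture capture: 5.136 Mbps × 3540 s × 1.06 = 19272.3 Mb
interview recording: 9.436 Mbps × 1800 s × 1.06 = 18003.9 Mb
Twitch VOD: 6.336 Mbps × 9540 s × 1.06 = 64072.2 Mb
Total: 101348.4 Mb = 12668.5 MB.
= 12.67 GB.

12.67 GB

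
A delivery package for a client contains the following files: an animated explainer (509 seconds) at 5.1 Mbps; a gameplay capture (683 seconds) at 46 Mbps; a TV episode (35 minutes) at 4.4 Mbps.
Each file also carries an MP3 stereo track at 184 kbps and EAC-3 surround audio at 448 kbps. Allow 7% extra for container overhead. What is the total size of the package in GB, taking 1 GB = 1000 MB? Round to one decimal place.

Audio total: 184 + 448 = 632 kbps = 0.632 Mbps.
animated explainer: 5.732 Mbps × 509 s × 1.07 = 3121.8 Mb
gameplay capture: 46.632 Mbps × 683 s × 1.07 = 34079.1 Mb
TV episode: 5.032 Mbps × 2100 s × 1.07 = 11306.9 Mb
Total: 48507.9 Mb = 6063.5 MB.
= 6.063 GB.

6.1 GB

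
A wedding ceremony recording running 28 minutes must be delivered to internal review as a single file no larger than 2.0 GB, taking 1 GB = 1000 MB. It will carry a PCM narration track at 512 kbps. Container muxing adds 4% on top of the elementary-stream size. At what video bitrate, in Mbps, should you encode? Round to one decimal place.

Budget: 2.0 GB = 16000.0 Mb.
Stream payload after overhead: 16000.0 / 1.04 = 15384.6 Mb.
28 min = 1680 s
Total bitrate budget: 15384.6 Mb / 1680 s = 9.158 Mbps.
Audio: 512 kbps = 0.512 Mbps.
Video: 9.158 − 0.512 = 8.646 Mbps.

8.6 Mbps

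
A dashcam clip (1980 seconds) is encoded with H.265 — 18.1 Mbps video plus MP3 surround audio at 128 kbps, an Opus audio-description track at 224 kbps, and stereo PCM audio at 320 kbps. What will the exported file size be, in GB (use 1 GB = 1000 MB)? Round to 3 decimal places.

Audio total: 128 + 224 + 320 = 672 kbps = 0.672 Mbps.
Total bitrate: 18.1 + 0.672 = 18.772 Mbps.
Stream data: 18.772 Mbps × 1980 s = 37168.6 Mb.
37,169 Mb ÷ 8 = 4,646 MB → 4.646 GB.

4.646 GB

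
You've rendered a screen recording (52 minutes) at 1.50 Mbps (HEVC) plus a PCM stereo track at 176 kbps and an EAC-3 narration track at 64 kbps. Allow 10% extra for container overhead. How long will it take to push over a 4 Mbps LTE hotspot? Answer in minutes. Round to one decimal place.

52 min = 3120 s
Audio total: 176 + 64 = 240 kbps = 0.240 Mbps.
Total bitrate: 1.740 Mbps.
File: 1.740 Mbps × 3120 s = 5428.8 Mb.
With 10% container overhead: ×1.10. → 5971.7 Mb.
At 4 Mbps: 5971.7 / 4 = 1492.9 s ≈ 24.9 minutes.

24.9 minutes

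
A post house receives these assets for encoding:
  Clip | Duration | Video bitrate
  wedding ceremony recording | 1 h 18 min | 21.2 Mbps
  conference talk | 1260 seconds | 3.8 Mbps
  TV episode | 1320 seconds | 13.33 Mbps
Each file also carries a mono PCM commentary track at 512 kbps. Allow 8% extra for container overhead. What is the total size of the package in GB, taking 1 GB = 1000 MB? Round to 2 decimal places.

16.92 GB

Audio: 512 kbps = 0.512 Mbps.
wedding ceremony recording: 21.712 Mbps × 4680 s × 1.08 = 109741.1 Mb
conference talk: 4.312 Mbps × 1260 s × 1.08 = 5867.8 Mb
TV episode: 13.842 Mbps × 1320 s × 1.08 = 19733.2 Mb
Total: 135342.1 Mb = 16917.8 MB.
= 16.92 GB.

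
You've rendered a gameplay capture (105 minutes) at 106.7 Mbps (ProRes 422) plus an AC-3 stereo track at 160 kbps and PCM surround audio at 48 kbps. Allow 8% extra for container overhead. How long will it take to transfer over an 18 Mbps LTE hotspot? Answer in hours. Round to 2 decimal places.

11.23 hours

105 min = 6300 s
Audio total: 160 + 48 = 208 kbps = 0.208 Mbps.
Total bitrate: 106.908 Mbps.
File: 106.908 Mbps × 6300 s = 673520.4 Mb.
With 8% container overhead: ×1.08. → 727402.0 Mb.
At 18 Mbps: 727402.0 / 18 = 40411.2 s ≈ 11.2 hours.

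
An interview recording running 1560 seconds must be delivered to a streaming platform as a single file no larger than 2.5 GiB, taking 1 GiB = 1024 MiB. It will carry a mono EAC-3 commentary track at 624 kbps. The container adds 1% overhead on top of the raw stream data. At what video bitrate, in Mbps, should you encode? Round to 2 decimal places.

13.01 Mbps

Budget: 2.5 GiB = 21474.8 Mb.
Stream payload after overhead: 21474.8 / 1.01 = 21262.2 Mb.
Total bitrate budget: 21262.2 Mb / 1560 s = 13.630 Mbps.
Audio: 624 kbps = 0.624 Mbps.
Video: 13.630 − 0.624 = 13.006 Mbps.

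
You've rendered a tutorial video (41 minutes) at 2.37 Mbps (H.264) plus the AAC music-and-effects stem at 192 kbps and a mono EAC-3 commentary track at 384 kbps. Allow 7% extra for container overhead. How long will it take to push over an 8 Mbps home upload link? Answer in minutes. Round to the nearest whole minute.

16 minutes

41 min = 2460 s
Audio total: 192 + 384 = 576 kbps = 0.576 Mbps.
Total bitrate: 2.946 Mbps.
File: 2.946 Mbps × 2460 s = 7247.2 Mb.
With 7% container overhead: ×1.07. → 7754.5 Mb.
At 8 Mbps: 7754.5 / 8 = 969.3 s ≈ 16.2 minutes.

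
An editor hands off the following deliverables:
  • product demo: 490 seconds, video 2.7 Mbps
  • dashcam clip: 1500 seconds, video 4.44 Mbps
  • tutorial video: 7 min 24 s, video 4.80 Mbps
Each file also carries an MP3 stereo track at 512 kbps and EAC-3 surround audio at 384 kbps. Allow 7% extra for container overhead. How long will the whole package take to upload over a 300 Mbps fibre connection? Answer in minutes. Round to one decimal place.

0.7 minutes

Audio total: 512 + 384 = 896 kbps = 0.896 Mbps.
product demo: 3.596 Mbps × 490 s × 1.07 = 1885.4 Mb
dashcam clip: 5.336 Mbps × 1500 s × 1.07 = 8564.3 Mb
tutorial video: 5.696 Mbps × 444 s × 1.07 = 2706.1 Mb
Total: 13155.7 Mb = 1644.5 MB.
At 300 Mbps: 13155.7 / 300 = 44 s ≈ 0.731 minutes.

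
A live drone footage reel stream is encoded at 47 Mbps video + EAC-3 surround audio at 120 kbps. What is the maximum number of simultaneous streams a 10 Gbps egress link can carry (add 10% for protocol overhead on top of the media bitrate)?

192

Audio: 120 kbps = 0.120 Mbps.
Per-viewer media rate: 47.120 Mbps.
On the wire with 10% overhead: 51.832 Mbps.
10 Gbps = 10,000 Mbps; 10,000 / 51.832 = 192.93 → 192 viewers.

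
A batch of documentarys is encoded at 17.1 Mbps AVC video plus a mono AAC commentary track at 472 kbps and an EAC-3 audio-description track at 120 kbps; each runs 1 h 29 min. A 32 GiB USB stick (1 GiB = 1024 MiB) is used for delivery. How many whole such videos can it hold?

2

1 h 29 min = 89 min = 5340 s
Audio total: 472 + 120 = 592 kbps = 0.592 Mbps.
Total bitrate: 17.692 Mbps.
Per item: 17.692 Mbps × 5340 s = 94,475 Mb = 11,809 MB.
Capacity: 32 GiB = 274,878 Mb; 2.91 items → 2 complete.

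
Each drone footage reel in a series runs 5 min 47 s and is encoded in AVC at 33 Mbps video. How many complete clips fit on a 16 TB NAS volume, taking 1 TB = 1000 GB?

5 min 47 s = 347 s
Per item: 33.000 Mbps × 347 s = 11,451 Mb = 1,431 MB.
Capacity: 16 TB = 128,000,000 Mb; 11178.06 items → 11178 complete.

11178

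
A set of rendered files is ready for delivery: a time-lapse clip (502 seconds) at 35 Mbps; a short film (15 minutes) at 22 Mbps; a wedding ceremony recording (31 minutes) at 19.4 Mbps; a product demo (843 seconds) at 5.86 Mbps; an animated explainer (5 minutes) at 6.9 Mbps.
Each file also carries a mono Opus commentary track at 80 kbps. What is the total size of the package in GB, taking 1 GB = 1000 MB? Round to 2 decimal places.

Audio: 80 kbps = 0.080 Mbps.
time-lapse clip: 35.080 Mbps × 502 s = 17610.2 Mb
short film: 22.080 Mbps × 900 s = 19872.0 Mb
wedding ceremony recording: 19.480 Mbps × 1860 s = 36232.8 Mb
product demo: 5.940 Mbps × 843 s = 5007.4 Mb
animated explainer: 6.980 Mbps × 300 s = 2094.0 Mb
Total: 80816.4 Mb = 10102.0 MB.
= 10.10 GB.

10.10 GB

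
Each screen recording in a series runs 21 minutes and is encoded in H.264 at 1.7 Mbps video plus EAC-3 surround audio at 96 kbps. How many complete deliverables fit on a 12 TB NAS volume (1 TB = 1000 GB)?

42422

21 min = 1260 s
Audio: 96 kbps = 0.096 Mbps.
Total bitrate: 1.796 Mbps.
Per item: 1.796 Mbps × 1260 s = 2,263 Mb = 282.9 MB.
Capacity: 12 TB = 96,000,000 Mb; 42422.31 items → 42422 complete.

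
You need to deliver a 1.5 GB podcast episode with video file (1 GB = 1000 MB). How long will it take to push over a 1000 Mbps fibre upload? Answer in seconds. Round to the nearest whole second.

12 seconds

File: 1.5 GB = 12000.0 Mb.
At 1000 Mbps: 12000.0 / 1000 = 12.0 s ≈ 12 seconds.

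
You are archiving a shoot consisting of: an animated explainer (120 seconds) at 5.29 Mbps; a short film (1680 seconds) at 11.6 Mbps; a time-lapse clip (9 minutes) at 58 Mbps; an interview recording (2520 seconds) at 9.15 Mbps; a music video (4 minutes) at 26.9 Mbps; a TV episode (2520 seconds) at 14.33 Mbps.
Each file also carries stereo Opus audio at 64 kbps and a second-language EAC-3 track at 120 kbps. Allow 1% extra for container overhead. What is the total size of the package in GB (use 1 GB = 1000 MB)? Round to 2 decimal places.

14.96 GB

Audio total: 64 + 120 = 184 kbps = 0.184 Mbps.
animated explainer: 5.474 Mbps × 120 s × 1.01 = 663.4 Mb
short film: 11.784 Mbps × 1680 s × 1.01 = 19995.1 Mb
time-lapse clip: 58.184 Mbps × 540 s × 1.01 = 31733.6 Mb
interview recording: 9.334 Mbps × 2520 s × 1.01 = 23756.9 Mb
music video: 27.084 Mbps × 240 s × 1.01 = 6565.2 Mb
TV episode: 14.514 Mbps × 2520 s × 1.01 = 36941.0 Mb
Total: 119655.2 Mb = 14956.9 MB.
= 14.96 GB.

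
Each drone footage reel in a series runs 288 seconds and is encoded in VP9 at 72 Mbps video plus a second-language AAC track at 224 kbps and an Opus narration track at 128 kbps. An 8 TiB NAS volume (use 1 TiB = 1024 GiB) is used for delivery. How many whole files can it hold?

3377

Audio total: 224 + 128 = 352 kbps = 0.352 Mbps.
Total bitrate: 72.352 Mbps.
Per item: 72.352 Mbps × 288 s = 20,837 Mb = 2,605 MB.
Capacity: 8 TiB = 70,368,744 Mb; 3377.04 items → 3377 complete.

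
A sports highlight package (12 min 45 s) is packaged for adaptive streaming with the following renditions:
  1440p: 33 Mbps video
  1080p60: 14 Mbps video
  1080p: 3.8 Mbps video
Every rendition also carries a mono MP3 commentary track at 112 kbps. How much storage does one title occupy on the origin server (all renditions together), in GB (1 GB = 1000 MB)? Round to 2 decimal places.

4.89 GB

12 min 45 s = 765 s
Audio: 112 kbps = 0.112 Mbps.
Sum of rendition bitrates: (33+0.112) + (14+0.112) + (3.8+0.112) = 51.136 Mbps.
× 765 s = 39,119 Mb = 4,890 MB = 4.890 GB.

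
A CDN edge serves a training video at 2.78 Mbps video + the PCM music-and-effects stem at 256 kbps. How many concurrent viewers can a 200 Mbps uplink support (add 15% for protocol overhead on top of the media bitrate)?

Audio: 256 kbps = 0.256 Mbps.
Per-viewer media rate: 3.036 Mbps.
On the wire with 15% overhead: 3.491 Mbps.
200 Mbps = 200.0 Mbps; 200.0 / 3.491 = 57.28 → 57 viewers.

57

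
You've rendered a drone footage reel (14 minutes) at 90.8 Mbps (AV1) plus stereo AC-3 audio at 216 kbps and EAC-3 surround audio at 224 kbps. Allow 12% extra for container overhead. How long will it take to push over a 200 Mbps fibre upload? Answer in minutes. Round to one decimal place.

14 min = 840 s
Audio total: 216 + 224 = 440 kbps = 0.440 Mbps.
Total bitrate: 91.240 Mbps.
File: 91.240 Mbps × 840 s = 76641.6 Mb.
With 12% container overhead: ×1.12. → 85838.6 Mb.
At 200 Mbps: 85838.6 / 200 = 429.2 s ≈ 7.15 minutes.

7.2 minutes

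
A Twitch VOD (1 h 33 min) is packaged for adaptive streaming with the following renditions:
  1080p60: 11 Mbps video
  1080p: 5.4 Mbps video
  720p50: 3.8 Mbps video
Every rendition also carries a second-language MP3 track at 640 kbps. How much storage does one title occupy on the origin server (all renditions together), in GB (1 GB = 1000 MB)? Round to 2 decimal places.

15.43 GB

1 h 33 min = 93 min = 5580 s
Audio: 640 kbps = 0.640 Mbps.
Sum of rendition bitrates: (11+0.640) + (5.4+0.640) + (3.8+0.640) = 22.120 Mbps.
× 5580 s = 123,430 Mb = 15,429 MB = 15.43 GB.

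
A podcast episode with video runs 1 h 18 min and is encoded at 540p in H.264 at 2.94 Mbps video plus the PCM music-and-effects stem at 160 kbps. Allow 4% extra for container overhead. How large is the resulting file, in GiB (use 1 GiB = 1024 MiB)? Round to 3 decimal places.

1.757 GiB

1 h 18 min = 78 min = 4680 s
Audio: 160 kbps = 0.160 Mbps.
Total bitrate: 2.94 + 0.160 = 3.100 Mbps.
Stream data: 3.100 Mbps × 4680 s = 14508.0 Mb.
With 4% container overhead: ×1.04.
15,088 Mb = 1,886,040,000 bytes ÷ 1,073,741,824 = 1.757 GiB.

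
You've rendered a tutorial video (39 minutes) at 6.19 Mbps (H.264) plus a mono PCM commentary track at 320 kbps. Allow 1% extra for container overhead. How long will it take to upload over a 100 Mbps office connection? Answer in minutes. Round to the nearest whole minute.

3 minutes

39 min = 2340 s
Audio: 320 kbps = 0.320 Mbps.
Total bitrate: 6.510 Mbps.
File: 6.510 Mbps × 2340 s = 15233.4 Mb.
With 1% container overhead: ×1.01. → 15385.7 Mb.
At 100 Mbps: 15385.7 / 100 = 153.9 s ≈ 2.56 minutes.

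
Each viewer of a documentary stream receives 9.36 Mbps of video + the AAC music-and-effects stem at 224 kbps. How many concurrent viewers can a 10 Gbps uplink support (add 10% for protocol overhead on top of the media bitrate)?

948

Audio: 224 kbps = 0.224 Mbps.
Per-viewer media rate: 9.584 Mbps.
On the wire with 10% overhead: 10.542 Mbps.
10 Gbps = 10,000 Mbps; 10,000 / 10.542 = 948.55 → 948 viewers.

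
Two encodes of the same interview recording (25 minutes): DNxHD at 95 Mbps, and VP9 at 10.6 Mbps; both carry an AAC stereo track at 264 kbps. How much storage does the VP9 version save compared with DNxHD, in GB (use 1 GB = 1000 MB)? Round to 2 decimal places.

15.83 GB

25 min = 1500 s
Audio: 264 kbps = 0.264 Mbps.
DNxHD: 95.264 Mbps × 1500 s = 142896.0 Mb = 17.862 GB.
VP9: 10.864 Mbps × 1500 s = 16296.0 Mb = 2.037 GB.
Saving: 17.862 − 2.037 = 15.825 GB.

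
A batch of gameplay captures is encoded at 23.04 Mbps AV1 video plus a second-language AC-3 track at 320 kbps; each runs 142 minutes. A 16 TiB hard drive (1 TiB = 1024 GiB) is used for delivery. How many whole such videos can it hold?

707

142 min = 8520 s
Audio: 320 kbps = 0.320 Mbps.
Total bitrate: 23.360 Mbps.
Per item: 23.360 Mbps × 8520 s = 199,027 Mb = 24,878 MB.
Capacity: 16 TiB = 140,737,488 Mb; 707.13 items → 707 complete.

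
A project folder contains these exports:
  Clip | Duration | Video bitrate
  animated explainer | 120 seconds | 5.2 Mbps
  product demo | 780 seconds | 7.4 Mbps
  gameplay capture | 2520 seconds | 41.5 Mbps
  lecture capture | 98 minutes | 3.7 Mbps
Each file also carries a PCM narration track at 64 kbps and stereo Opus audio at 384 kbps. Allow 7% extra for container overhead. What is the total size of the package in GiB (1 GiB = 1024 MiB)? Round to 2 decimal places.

17.05 GiB

Audio total: 64 + 384 = 448 kbps = 0.448 Mbps.
animated explainer: 5.648 Mbps × 120 s × 1.07 = 725.2 Mb
product demo: 7.848 Mbps × 780 s × 1.07 = 6549.9 Mb
gameplay capture: 41.948 Mbps × 2520 s × 1.07 = 113108.6 Mb
lecture capture: 4.148 Mbps × 5880 s × 1.07 = 26097.6 Mb
Total: 146481.3 Mb = 18310.2 MB.
= 17.05 GiB.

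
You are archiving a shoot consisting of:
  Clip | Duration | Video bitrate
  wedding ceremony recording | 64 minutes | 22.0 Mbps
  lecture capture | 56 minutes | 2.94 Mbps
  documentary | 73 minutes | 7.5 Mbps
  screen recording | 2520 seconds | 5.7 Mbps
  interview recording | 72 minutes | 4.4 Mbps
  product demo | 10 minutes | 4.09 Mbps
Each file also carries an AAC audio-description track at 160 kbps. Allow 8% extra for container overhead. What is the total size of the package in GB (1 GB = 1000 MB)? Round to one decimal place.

22.4 GB

Audio: 160 kbps = 0.160 Mbps.
wedding ceremony recording: 22.160 Mbps × 3840 s × 1.08 = 91902.0 Mb
lecture capture: 3.100 Mbps × 3360 s × 1.08 = 11249.3 Mb
documentary: 7.660 Mbps × 4380 s × 1.08 = 36234.9 Mb
screen recording: 5.860 Mbps × 2520 s × 1.08 = 15948.6 Mb
interview recording: 4.560 Mbps × 4320 s × 1.08 = 21275.1 Mb
product demo: 4.250 Mbps × 600 s × 1.08 = 2754.0 Mb
Total: 179363.8 Mb = 22420.5 MB.
= 22.42 GB.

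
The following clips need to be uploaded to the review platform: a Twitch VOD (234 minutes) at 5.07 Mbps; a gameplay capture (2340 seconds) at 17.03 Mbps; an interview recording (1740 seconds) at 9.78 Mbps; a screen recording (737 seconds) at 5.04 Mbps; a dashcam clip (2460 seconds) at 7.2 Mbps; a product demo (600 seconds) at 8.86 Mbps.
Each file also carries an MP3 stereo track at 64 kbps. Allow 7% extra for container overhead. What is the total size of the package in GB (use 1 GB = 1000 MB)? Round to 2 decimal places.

Audio: 64 kbps = 0.064 Mbps.
Twitch VOD: 5.134 Mbps × 14040 s × 1.07 = 77127.1 Mb
gameplay capture: 17.094 Mbps × 2340 s × 1.07 = 42800.0 Mb
interview recording: 9.844 Mbps × 1740 s × 1.07 = 18327.6 Mb
screen recording: 5.104 Mbps × 737 s × 1.07 = 4025.0 Mb
dashcam clip: 7.264 Mbps × 2460 s × 1.07 = 19120.3 Mb
product demo: 8.924 Mbps × 600 s × 1.07 = 5729.2 Mb
Total: 167129.0 Mb = 20891.1 MB.
= 20.89 GB.

20.89 GB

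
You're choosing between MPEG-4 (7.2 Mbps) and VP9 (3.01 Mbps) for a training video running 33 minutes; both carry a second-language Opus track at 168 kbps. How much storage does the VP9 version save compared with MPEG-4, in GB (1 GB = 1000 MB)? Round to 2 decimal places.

33 min = 1980 s
Audio: 168 kbps = 0.168 Mbps.
MPEG-4: 7.368 Mbps × 1980 s = 14588.6 Mb = 1.824 GB.
VP9: 3.178 Mbps × 1980 s = 6292.4 Mb = 0.787 GB.
Saving: 1.824 − 0.787 = 1.037 GB.

1.04 GB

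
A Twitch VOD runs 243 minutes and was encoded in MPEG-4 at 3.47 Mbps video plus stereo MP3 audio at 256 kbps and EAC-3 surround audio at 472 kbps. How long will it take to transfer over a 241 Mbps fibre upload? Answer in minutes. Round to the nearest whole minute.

4 minutes

243 min = 14580 s
Audio total: 256 + 472 = 728 kbps = 0.728 Mbps.
Total bitrate: 4.198 Mbps.
File: 4.198 Mbps × 14580 s = 61206.8 Mb.
At 241 Mbps: 61206.8 / 241 = 254.0 s ≈ 4.23 minutes.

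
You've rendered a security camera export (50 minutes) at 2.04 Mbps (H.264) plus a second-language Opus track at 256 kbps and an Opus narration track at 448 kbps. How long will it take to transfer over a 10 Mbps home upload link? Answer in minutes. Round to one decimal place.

13.7 minutes

50 min = 3000 s
Audio total: 256 + 448 = 704 kbps = 0.704 Mbps.
Total bitrate: 2.744 Mbps.
File: 2.744 Mbps × 3000 s = 8232.0 Mb.
At 10 Mbps: 8232.0 / 10 = 823.2 s ≈ 13.7 minutes.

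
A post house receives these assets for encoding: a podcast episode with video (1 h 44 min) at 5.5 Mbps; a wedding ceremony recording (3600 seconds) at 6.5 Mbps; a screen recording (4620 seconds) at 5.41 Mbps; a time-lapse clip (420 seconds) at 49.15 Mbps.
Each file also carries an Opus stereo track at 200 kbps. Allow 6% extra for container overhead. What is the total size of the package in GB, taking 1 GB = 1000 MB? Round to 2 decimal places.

14.09 GB

Audio: 200 kbps = 0.200 Mbps.
podcast episode with video: 5.700 Mbps × 6240 s × 1.06 = 37702.1 Mb
wedding ceremony recording: 6.700 Mbps × 3600 s × 1.06 = 25567.2 Mb
screen recording: 5.610 Mbps × 4620 s × 1.06 = 27473.3 Mb
time-lapse clip: 49.350 Mbps × 420 s × 1.06 = 21970.6 Mb
Total: 112713.2 Mb = 14089.1 MB.
= 14.09 GB.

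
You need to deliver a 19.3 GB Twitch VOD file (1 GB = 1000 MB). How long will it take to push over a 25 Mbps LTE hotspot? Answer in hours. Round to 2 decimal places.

File: 19.3 GB = 154400.0 Mb.
At 25 Mbps: 154400.0 / 25 = 6176.0 s ≈ 1.72 hours.

1.72 hours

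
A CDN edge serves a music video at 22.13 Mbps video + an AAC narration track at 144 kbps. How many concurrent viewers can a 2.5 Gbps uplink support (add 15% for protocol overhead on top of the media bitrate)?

97

Audio: 144 kbps = 0.144 Mbps.
Per-viewer media rate: 22.274 Mbps.
On the wire with 15% overhead: 25.615 Mbps.
2.5 Gbps = 2,500 Mbps; 2,500 / 25.615 = 97.60 → 97 viewers.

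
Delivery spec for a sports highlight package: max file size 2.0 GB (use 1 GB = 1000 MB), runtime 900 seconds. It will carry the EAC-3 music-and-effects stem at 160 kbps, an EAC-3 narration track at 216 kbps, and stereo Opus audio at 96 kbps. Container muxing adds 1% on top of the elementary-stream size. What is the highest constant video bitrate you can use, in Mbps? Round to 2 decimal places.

17.13 Mbps

Budget: 2.0 GB = 16000.0 Mb.
Stream payload after overhead: 16000.0 / 1.01 = 15841.6 Mb.
Total bitrate budget: 15841.6 Mb / 900 s = 17.602 Mbps.
Audio total: 160 + 216 + 96 = 472 kbps = 0.472 Mbps.
Video: 17.602 − 0.472 = 17.130 Mbps.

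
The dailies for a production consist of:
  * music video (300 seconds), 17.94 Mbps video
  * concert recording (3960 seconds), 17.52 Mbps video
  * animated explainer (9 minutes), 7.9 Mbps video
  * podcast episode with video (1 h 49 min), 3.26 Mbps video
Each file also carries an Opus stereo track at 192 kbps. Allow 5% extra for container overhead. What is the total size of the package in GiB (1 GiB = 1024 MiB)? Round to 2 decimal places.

Audio: 192 kbps = 0.192 Mbps.
music video: 18.132 Mbps × 300 s × 1.05 = 5711.6 Mb
concert recording: 17.712 Mbps × 3960 s × 1.05 = 73646.5 Mb
animated explainer: 8.092 Mbps × 540 s × 1.05 = 4588.2 Mb
podcast episode with video: 3.452 Mbps × 6540 s × 1.05 = 23704.9 Mb
Total: 107651.1 Mb = 13456.4 MB.
= 12.53 GiB.

12.53 GiB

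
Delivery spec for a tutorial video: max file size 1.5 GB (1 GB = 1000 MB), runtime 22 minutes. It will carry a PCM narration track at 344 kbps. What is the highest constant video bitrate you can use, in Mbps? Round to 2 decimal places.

8.75 Mbps

Budget: 1.5 GB = 12000.0 Mb.
22 min = 1320 s
Total bitrate budget: 12000.0 Mb / 1320 s = 9.091 Mbps.
Audio: 344 kbps = 0.344 Mbps.
Video: 9.091 − 0.344 = 8.747 Mbps.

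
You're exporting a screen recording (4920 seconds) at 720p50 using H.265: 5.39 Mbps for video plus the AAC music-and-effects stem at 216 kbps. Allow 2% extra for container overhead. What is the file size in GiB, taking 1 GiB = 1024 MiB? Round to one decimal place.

3.3 GiB

Audio: 216 kbps = 0.216 Mbps.
Total bitrate: 5.39 + 0.216 = 5.606 Mbps.
Stream data: 5.606 Mbps × 4920 s = 27581.5 Mb.
With 2% container overhead: ×1.02.
28,133 Mb = 3,516,643,800 bytes ÷ 1,073,741,824 = 3.275 GiB.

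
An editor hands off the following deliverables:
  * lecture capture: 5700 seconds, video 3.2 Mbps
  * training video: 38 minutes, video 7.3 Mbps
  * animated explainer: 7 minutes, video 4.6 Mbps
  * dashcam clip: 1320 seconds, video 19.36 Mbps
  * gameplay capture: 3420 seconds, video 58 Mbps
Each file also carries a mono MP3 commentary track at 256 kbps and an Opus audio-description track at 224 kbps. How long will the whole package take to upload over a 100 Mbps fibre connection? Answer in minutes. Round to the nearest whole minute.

45 minutes

Audio total: 256 + 224 = 480 kbps = 0.480 Mbps.
lecture capture: 3.680 Mbps × 5700 s = 20976.0 Mb
training video: 7.780 Mbps × 2280 s = 17738.4 Mb
animated explainer: 5.080 Mbps × 420 s = 2133.6 Mb
dashcam clip: 19.840 Mbps × 1320 s = 26188.8 Mb
gameplay capture: 58.480 Mbps × 3420 s = 200001.6 Mb
Total: 267038.4 Mb = 33379.8 MB.
At 100 Mbps: 267038.4 / 100 = 2670 s ≈ 44.5 minutes.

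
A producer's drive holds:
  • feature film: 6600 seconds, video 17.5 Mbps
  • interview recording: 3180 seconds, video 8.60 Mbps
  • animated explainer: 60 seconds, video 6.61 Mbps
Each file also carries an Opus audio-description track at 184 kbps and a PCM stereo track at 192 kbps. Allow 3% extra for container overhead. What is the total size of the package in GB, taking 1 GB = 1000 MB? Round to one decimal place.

Audio total: 184 + 192 = 376 kbps = 0.376 Mbps.
feature film: 17.876 Mbps × 6600 s × 1.03 = 121521.0 Mb
interview recording: 8.976 Mbps × 3180 s × 1.03 = 29400.0 Mb
animated explainer: 6.986 Mbps × 60 s × 1.03 = 431.7 Mb
Total: 151352.8 Mb = 18919.1 MB.
= 18.92 GB.

18.9 GB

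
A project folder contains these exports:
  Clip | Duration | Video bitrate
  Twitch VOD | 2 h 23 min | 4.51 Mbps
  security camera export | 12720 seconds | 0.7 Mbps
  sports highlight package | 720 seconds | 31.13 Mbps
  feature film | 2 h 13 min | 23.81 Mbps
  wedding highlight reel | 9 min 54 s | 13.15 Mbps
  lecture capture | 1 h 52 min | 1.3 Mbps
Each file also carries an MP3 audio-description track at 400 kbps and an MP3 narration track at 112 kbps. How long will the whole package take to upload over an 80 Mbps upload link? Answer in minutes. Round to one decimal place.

61.6 minutes

Audio total: 400 + 112 = 512 kbps = 0.512 Mbps.
Twitch VOD: 5.022 Mbps × 8580 s = 43088.8 Mb
security camera export: 1.212 Mbps × 12720 s = 15416.6 Mb
sports highlight package: 31.642 Mbps × 720 s = 22782.2 Mb
feature film: 24.322 Mbps × 7980 s = 194089.6 Mb
wedding highlight reel: 13.662 Mbps × 594 s = 8115.2 Mb
lecture capture: 1.812 Mbps × 6720 s = 12176.6 Mb
Total: 295669.1 Mb = 36958.6 MB.
At 80 Mbps: 295669.1 / 80 = 3696 s ≈ 61.6 minutes.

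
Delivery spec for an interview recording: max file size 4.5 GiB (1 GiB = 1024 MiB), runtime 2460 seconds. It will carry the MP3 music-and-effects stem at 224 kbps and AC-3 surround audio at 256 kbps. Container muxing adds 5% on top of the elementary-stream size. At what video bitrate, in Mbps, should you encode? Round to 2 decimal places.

14.49 Mbps

Budget: 4.5 GiB = 38654.7 Mb.
Stream payload after overhead: 38654.7 / 1.05 = 36814.0 Mb.
Total bitrate budget: 36814.0 Mb / 2460 s = 14.965 Mbps.
Audio total: 224 + 256 = 480 kbps = 0.480 Mbps.
Video: 14.965 − 0.480 = 14.485 Mbps.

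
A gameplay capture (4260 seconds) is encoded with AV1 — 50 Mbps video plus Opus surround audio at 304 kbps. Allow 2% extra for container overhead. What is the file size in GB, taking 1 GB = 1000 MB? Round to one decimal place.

27.3 GB

Audio: 304 kbps = 0.304 Mbps.
Total bitrate: 50 + 0.304 = 50.304 Mbps.
Stream data: 50.304 Mbps × 4260 s = 214295.0 Mb.
With 2% container overhead: ×1.02.
218,581 Mb ÷ 8 = 27,323 MB → 27.32 GB.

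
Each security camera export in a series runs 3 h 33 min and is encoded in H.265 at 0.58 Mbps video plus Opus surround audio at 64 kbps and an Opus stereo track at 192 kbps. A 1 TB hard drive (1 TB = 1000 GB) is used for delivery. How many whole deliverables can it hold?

748

3 h 33 min = 213 min = 12780 s
Audio total: 64 + 192 = 256 kbps = 0.256 Mbps.
Total bitrate: 0.836 Mbps.
Per item: 0.836 Mbps × 12780 s = 10,684 Mb = 1,336 MB.
Capacity: 1 TB = 8,000,000 Mb; 748.78 items → 748 complete.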